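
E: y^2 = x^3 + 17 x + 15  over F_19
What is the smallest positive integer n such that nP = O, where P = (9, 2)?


Compute successive multiples of P until we hit O:
  1P = (9, 2)
  2P = (8, 6)
  3P = (18, 15)
  4P = (3, 13)
  5P = (13, 18)
  6P = (13, 1)
  7P = (3, 6)
  8P = (18, 4)
  ... (continuing to 11P)
  11P = O

ord(P) = 11


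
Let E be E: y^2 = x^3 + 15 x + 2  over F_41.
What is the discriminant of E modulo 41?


4 a^3 + 27 b^2 = 4*15^3 + 27*2^2 = 13500 + 108 = 13608
Delta = -16 * (13608) = -217728
Delta mod 41 = 23

Delta = 23 (mod 41)


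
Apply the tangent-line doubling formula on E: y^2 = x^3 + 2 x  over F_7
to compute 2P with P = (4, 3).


Doubling: s = (3 x1^2 + a) / (2 y1)
s = (3*4^2 + 2) / (2*3) mod 7 = 6
x3 = s^2 - 2 x1 mod 7 = 6^2 - 2*4 = 0
y3 = s (x1 - x3) - y1 mod 7 = 6 * (4 - 0) - 3 = 0

2P = (0, 0)


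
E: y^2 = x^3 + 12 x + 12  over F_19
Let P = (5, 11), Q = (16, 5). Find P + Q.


P != Q, so use the chord formula.
s = (y2 - y1) / (x2 - x1) = (13) / (11) mod 19 = 15
x3 = s^2 - x1 - x2 mod 19 = 15^2 - 5 - 16 = 14
y3 = s (x1 - x3) - y1 mod 19 = 15 * (5 - 14) - 11 = 6

P + Q = (14, 6)


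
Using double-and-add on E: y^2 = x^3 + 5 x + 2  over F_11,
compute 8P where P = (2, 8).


k = 8 = 1000_2 (binary, LSB first: 0001)
Double-and-add from P = (2, 8):
  bit 0 = 0: acc unchanged = O
  bit 1 = 0: acc unchanged = O
  bit 2 = 0: acc unchanged = O
  bit 3 = 1: acc = O + (8, 2) = (8, 2)

8P = (8, 2)


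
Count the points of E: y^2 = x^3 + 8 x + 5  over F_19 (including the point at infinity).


For each x in F_19, count y with y^2 = x^3 + 8 x + 5 mod 19:
  x = 0: RHS = 5, y in [9, 10]  -> 2 point(s)
  x = 4: RHS = 6, y in [5, 14]  -> 2 point(s)
  x = 7: RHS = 5, y in [9, 10]  -> 2 point(s)
  x = 8: RHS = 11, y in [7, 12]  -> 2 point(s)
  x = 12: RHS = 5, y in [9, 10]  -> 2 point(s)
  x = 13: RHS = 7, y in [8, 11]  -> 2 point(s)
  x = 14: RHS = 11, y in [7, 12]  -> 2 point(s)
  x = 15: RHS = 4, y in [2, 17]  -> 2 point(s)
  x = 16: RHS = 11, y in [7, 12]  -> 2 point(s)
  x = 17: RHS = 0, y in [0]  -> 1 point(s)
Affine points: 19. Add the point at infinity: total = 20.

#E(F_19) = 20


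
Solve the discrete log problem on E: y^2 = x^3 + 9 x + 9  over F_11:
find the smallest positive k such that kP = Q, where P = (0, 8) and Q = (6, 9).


Enumerate multiples of P until we hit Q = (6, 9):
  1P = (0, 8)
  2P = (5, 5)
  3P = (9, 4)
  4P = (6, 2)
  5P = (6, 9)
Match found at i = 5.

k = 5


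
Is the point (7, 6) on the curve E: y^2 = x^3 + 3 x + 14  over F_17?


Check whether y^2 = x^3 + 3 x + 14 (mod 17) for (x, y) = (7, 6).
LHS: y^2 = 6^2 mod 17 = 2
RHS: x^3 + 3 x + 14 = 7^3 + 3*7 + 14 mod 17 = 4
LHS != RHS

No, not on the curve


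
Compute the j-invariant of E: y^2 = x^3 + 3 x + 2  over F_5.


Delta = -16(4 a^3 + 27 b^2) mod 5 = 4
-1728 * (4 a)^3 = -1728 * (4*3)^3 mod 5 = 1
j = 1 * 4^(-1) mod 5 = 4

j = 4 (mod 5)


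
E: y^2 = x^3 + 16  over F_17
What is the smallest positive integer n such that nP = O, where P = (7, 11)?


Compute successive multiples of P until we hit O:
  1P = (7, 11)
  2P = (16, 10)
  3P = (15, 5)
  4P = (3, 3)
  5P = (11, 15)
  6P = (0, 13)
  7P = (8, 16)
  8P = (10, 8)
  ... (continuing to 18P)
  18P = O

ord(P) = 18


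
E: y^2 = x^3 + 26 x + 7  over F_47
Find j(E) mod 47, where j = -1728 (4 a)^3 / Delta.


Delta = -16(4 a^3 + 27 b^2) mod 47 = 16
-1728 * (4 a)^3 = -1728 * (4*26)^3 mod 47 = 2
j = 2 * 16^(-1) mod 47 = 6

j = 6 (mod 47)


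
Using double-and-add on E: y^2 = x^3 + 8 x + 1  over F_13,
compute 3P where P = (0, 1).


k = 3 = 11_2 (binary, LSB first: 11)
Double-and-add from P = (0, 1):
  bit 0 = 1: acc = O + (0, 1) = (0, 1)
  bit 1 = 1: acc = (0, 1) + (3, 0) = (0, 12)

3P = (0, 12)


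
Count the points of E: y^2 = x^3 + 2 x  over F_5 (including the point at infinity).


For each x in F_5, count y with y^2 = x^3 + 2 x + 0 mod 5:
  x = 0: RHS = 0, y in [0]  -> 1 point(s)
Affine points: 1. Add the point at infinity: total = 2.

#E(F_5) = 2


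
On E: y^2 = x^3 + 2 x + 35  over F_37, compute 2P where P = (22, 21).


Doubling: s = (3 x1^2 + a) / (2 y1)
s = (3*22^2 + 2) / (2*21) mod 37 = 17
x3 = s^2 - 2 x1 mod 37 = 17^2 - 2*22 = 23
y3 = s (x1 - x3) - y1 mod 37 = 17 * (22 - 23) - 21 = 36

2P = (23, 36)


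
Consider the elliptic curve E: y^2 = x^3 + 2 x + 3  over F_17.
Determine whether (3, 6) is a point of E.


Check whether y^2 = x^3 + 2 x + 3 (mod 17) for (x, y) = (3, 6).
LHS: y^2 = 6^2 mod 17 = 2
RHS: x^3 + 2 x + 3 = 3^3 + 2*3 + 3 mod 17 = 2
LHS = RHS

Yes, on the curve


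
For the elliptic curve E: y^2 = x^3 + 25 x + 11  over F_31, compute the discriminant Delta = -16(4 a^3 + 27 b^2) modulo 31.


4 a^3 + 27 b^2 = 4*25^3 + 27*11^2 = 62500 + 3267 = 65767
Delta = -16 * (65767) = -1052272
Delta mod 31 = 23

Delta = 23 (mod 31)


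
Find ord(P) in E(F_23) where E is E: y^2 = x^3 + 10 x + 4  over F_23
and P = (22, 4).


Compute successive multiples of P until we hit O:
  1P = (22, 4)
  2P = (5, 15)
  3P = (0, 21)
  4P = (14, 17)
  5P = (13, 13)
  6P = (12, 9)
  7P = (18, 17)
  8P = (18, 6)
  ... (continuing to 15P)
  15P = O

ord(P) = 15


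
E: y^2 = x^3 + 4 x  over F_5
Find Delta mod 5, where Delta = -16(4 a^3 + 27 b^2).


4 a^3 + 27 b^2 = 4*4^3 + 27*0^2 = 256 + 0 = 256
Delta = -16 * (256) = -4096
Delta mod 5 = 4

Delta = 4 (mod 5)


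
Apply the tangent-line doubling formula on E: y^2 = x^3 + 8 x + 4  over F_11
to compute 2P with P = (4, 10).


Doubling: s = (3 x1^2 + a) / (2 y1)
s = (3*4^2 + 8) / (2*10) mod 11 = 5
x3 = s^2 - 2 x1 mod 11 = 5^2 - 2*4 = 6
y3 = s (x1 - x3) - y1 mod 11 = 5 * (4 - 6) - 10 = 2

2P = (6, 2)


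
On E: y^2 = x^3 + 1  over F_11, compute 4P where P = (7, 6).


k = 4 = 100_2 (binary, LSB first: 001)
Double-and-add from P = (7, 6):
  bit 0 = 0: acc unchanged = O
  bit 1 = 0: acc unchanged = O
  bit 2 = 1: acc = O + (0, 1) = (0, 1)

4P = (0, 1)


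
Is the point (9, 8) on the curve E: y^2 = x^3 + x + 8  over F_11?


Check whether y^2 = x^3 + 1 x + 8 (mod 11) for (x, y) = (9, 8).
LHS: y^2 = 8^2 mod 11 = 9
RHS: x^3 + 1 x + 8 = 9^3 + 1*9 + 8 mod 11 = 9
LHS = RHS

Yes, on the curve


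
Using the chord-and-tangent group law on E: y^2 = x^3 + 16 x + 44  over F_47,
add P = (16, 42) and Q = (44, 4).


P != Q, so use the chord formula.
s = (y2 - y1) / (x2 - x1) = (9) / (28) mod 47 = 2
x3 = s^2 - x1 - x2 mod 47 = 2^2 - 16 - 44 = 38
y3 = s (x1 - x3) - y1 mod 47 = 2 * (16 - 38) - 42 = 8

P + Q = (38, 8)


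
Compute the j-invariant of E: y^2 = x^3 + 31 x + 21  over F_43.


Delta = -16(4 a^3 + 27 b^2) mod 43 = 17
-1728 * (4 a)^3 = -1728 * (4*31)^3 mod 43 = 11
j = 11 * 17^(-1) mod 43 = 31

j = 31 (mod 43)


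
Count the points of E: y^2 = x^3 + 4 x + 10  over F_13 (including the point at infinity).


For each x in F_13, count y with y^2 = x^3 + 4 x + 10 mod 13:
  x = 0: RHS = 10, y in [6, 7]  -> 2 point(s)
  x = 2: RHS = 0, y in [0]  -> 1 point(s)
  x = 3: RHS = 10, y in [6, 7]  -> 2 point(s)
  x = 4: RHS = 12, y in [5, 8]  -> 2 point(s)
  x = 5: RHS = 12, y in [5, 8]  -> 2 point(s)
  x = 6: RHS = 3, y in [4, 9]  -> 2 point(s)
  x = 7: RHS = 4, y in [2, 11]  -> 2 point(s)
  x = 10: RHS = 10, y in [6, 7]  -> 2 point(s)
Affine points: 15. Add the point at infinity: total = 16.

#E(F_13) = 16


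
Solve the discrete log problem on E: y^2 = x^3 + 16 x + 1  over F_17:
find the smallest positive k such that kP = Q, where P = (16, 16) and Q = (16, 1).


Enumerate multiples of P until we hit Q = (16, 1):
  1P = (16, 16)
  2P = (3, 5)
  3P = (13, 14)
  4P = (13, 3)
  5P = (3, 12)
  6P = (16, 1)
Match found at i = 6.

k = 6


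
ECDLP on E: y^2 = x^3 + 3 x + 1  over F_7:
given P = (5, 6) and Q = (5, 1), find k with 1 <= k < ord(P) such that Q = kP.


Enumerate multiples of P until we hit Q = (5, 1):
  1P = (5, 6)
  2P = (6, 5)
  3P = (4, 0)
  4P = (6, 2)
  5P = (5, 1)
Match found at i = 5.

k = 5


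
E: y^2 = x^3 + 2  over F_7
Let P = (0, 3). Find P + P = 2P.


Doubling: s = (3 x1^2 + a) / (2 y1)
s = (3*0^2 + 0) / (2*3) mod 7 = 0
x3 = s^2 - 2 x1 mod 7 = 0^2 - 2*0 = 0
y3 = s (x1 - x3) - y1 mod 7 = 0 * (0 - 0) - 3 = 4

2P = (0, 4)


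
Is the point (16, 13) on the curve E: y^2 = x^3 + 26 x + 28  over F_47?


Check whether y^2 = x^3 + 26 x + 28 (mod 47) for (x, y) = (16, 13).
LHS: y^2 = 13^2 mod 47 = 28
RHS: x^3 + 26 x + 28 = 16^3 + 26*16 + 28 mod 47 = 28
LHS = RHS

Yes, on the curve


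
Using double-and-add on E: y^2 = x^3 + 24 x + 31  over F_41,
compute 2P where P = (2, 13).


k = 2 = 10_2 (binary, LSB first: 01)
Double-and-add from P = (2, 13):
  bit 0 = 0: acc unchanged = O
  bit 1 = 1: acc = O + (28, 33) = (28, 33)

2P = (28, 33)


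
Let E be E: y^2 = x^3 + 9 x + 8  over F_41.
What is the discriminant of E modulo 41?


4 a^3 + 27 b^2 = 4*9^3 + 27*8^2 = 2916 + 1728 = 4644
Delta = -16 * (4644) = -74304
Delta mod 41 = 29

Delta = 29 (mod 41)


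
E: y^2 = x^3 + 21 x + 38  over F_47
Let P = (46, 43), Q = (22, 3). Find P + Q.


P != Q, so use the chord formula.
s = (y2 - y1) / (x2 - x1) = (7) / (23) mod 47 = 33
x3 = s^2 - x1 - x2 mod 47 = 33^2 - 46 - 22 = 34
y3 = s (x1 - x3) - y1 mod 47 = 33 * (46 - 34) - 43 = 24

P + Q = (34, 24)


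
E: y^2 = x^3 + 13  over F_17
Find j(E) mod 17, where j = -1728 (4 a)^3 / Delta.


Delta = -16(4 a^3 + 27 b^2) mod 17 = 7
-1728 * (4 a)^3 = -1728 * (4*0)^3 mod 17 = 0
j = 0 * 7^(-1) mod 17 = 0

j = 0 (mod 17)


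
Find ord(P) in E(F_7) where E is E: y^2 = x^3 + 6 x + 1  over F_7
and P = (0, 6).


Compute successive multiples of P until we hit O:
  1P = (0, 6)
  2P = (2, 0)
  3P = (0, 1)
  4P = O

ord(P) = 4


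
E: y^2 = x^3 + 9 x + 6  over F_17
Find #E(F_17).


For each x in F_17, count y with y^2 = x^3 + 9 x + 6 mod 17:
  x = 1: RHS = 16, y in [4, 13]  -> 2 point(s)
  x = 2: RHS = 15, y in [7, 10]  -> 2 point(s)
  x = 3: RHS = 9, y in [3, 14]  -> 2 point(s)
  x = 4: RHS = 4, y in [2, 15]  -> 2 point(s)
  x = 6: RHS = 4, y in [2, 15]  -> 2 point(s)
  x = 7: RHS = 4, y in [2, 15]  -> 2 point(s)
  x = 9: RHS = 0, y in [0]  -> 1 point(s)
  x = 10: RHS = 8, y in [5, 12]  -> 2 point(s)
  x = 11: RHS = 8, y in [5, 12]  -> 2 point(s)
  x = 13: RHS = 8, y in [5, 12]  -> 2 point(s)
  x = 16: RHS = 13, y in [8, 9]  -> 2 point(s)
Affine points: 21. Add the point at infinity: total = 22.

#E(F_17) = 22


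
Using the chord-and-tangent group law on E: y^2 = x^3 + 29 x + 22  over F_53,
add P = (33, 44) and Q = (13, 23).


P != Q, so use the chord formula.
s = (y2 - y1) / (x2 - x1) = (32) / (33) mod 53 = 9
x3 = s^2 - x1 - x2 mod 53 = 9^2 - 33 - 13 = 35
y3 = s (x1 - x3) - y1 mod 53 = 9 * (33 - 35) - 44 = 44

P + Q = (35, 44)


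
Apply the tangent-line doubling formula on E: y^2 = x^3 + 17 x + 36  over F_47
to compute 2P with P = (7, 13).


Doubling: s = (3 x1^2 + a) / (2 y1)
s = (3*7^2 + 17) / (2*13) mod 47 = 28
x3 = s^2 - 2 x1 mod 47 = 28^2 - 2*7 = 18
y3 = s (x1 - x3) - y1 mod 47 = 28 * (7 - 18) - 13 = 8

2P = (18, 8)


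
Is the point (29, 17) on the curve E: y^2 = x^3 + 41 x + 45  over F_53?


Check whether y^2 = x^3 + 41 x + 45 (mod 53) for (x, y) = (29, 17).
LHS: y^2 = 17^2 mod 53 = 24
RHS: x^3 + 41 x + 45 = 29^3 + 41*29 + 45 mod 53 = 24
LHS = RHS

Yes, on the curve


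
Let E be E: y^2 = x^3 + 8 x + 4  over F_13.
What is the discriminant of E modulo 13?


4 a^3 + 27 b^2 = 4*8^3 + 27*4^2 = 2048 + 432 = 2480
Delta = -16 * (2480) = -39680
Delta mod 13 = 9

Delta = 9 (mod 13)


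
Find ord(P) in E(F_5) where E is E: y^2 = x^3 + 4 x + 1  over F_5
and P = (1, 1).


Compute successive multiples of P until we hit O:
  1P = (1, 1)
  2P = (4, 1)
  3P = (0, 4)
  4P = (3, 0)
  5P = (0, 1)
  6P = (4, 4)
  7P = (1, 4)
  8P = O

ord(P) = 8


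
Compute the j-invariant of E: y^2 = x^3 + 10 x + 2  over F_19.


Delta = -16(4 a^3 + 27 b^2) mod 19 = 12
-1728 * (4 a)^3 = -1728 * (4*10)^3 mod 19 = 8
j = 8 * 12^(-1) mod 19 = 7

j = 7 (mod 19)


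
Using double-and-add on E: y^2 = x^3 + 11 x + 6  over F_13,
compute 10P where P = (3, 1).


k = 10 = 1010_2 (binary, LSB first: 0101)
Double-and-add from P = (3, 1):
  bit 0 = 0: acc unchanged = O
  bit 1 = 1: acc = O + (4, 6) = (4, 6)
  bit 2 = 0: acc unchanged = (4, 6)
  bit 3 = 1: acc = (4, 6) + (5, 11) = (3, 12)

10P = (3, 12)


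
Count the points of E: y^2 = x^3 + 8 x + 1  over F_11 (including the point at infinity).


For each x in F_11, count y with y^2 = x^3 + 8 x + 1 mod 11:
  x = 0: RHS = 1, y in [1, 10]  -> 2 point(s)
  x = 2: RHS = 3, y in [5, 6]  -> 2 point(s)
  x = 4: RHS = 9, y in [3, 8]  -> 2 point(s)
  x = 5: RHS = 1, y in [1, 10]  -> 2 point(s)
  x = 6: RHS = 1, y in [1, 10]  -> 2 point(s)
  x = 7: RHS = 4, y in [2, 9]  -> 2 point(s)
  x = 8: RHS = 5, y in [4, 7]  -> 2 point(s)
  x = 10: RHS = 3, y in [5, 6]  -> 2 point(s)
Affine points: 16. Add the point at infinity: total = 17.

#E(F_11) = 17


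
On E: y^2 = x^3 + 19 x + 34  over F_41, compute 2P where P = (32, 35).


Doubling: s = (3 x1^2 + a) / (2 y1)
s = (3*32^2 + 19) / (2*35) mod 41 = 26
x3 = s^2 - 2 x1 mod 41 = 26^2 - 2*32 = 38
y3 = s (x1 - x3) - y1 mod 41 = 26 * (32 - 38) - 35 = 14

2P = (38, 14)


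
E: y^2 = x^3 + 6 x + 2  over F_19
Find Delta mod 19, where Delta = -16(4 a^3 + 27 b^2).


4 a^3 + 27 b^2 = 4*6^3 + 27*2^2 = 864 + 108 = 972
Delta = -16 * (972) = -15552
Delta mod 19 = 9

Delta = 9 (mod 19)


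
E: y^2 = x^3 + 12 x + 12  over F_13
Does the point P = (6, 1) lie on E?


Check whether y^2 = x^3 + 12 x + 12 (mod 13) for (x, y) = (6, 1).
LHS: y^2 = 1^2 mod 13 = 1
RHS: x^3 + 12 x + 12 = 6^3 + 12*6 + 12 mod 13 = 1
LHS = RHS

Yes, on the curve


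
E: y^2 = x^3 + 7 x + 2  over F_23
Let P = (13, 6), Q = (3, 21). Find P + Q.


P != Q, so use the chord formula.
s = (y2 - y1) / (x2 - x1) = (15) / (13) mod 23 = 10
x3 = s^2 - x1 - x2 mod 23 = 10^2 - 13 - 3 = 15
y3 = s (x1 - x3) - y1 mod 23 = 10 * (13 - 15) - 6 = 20

P + Q = (15, 20)


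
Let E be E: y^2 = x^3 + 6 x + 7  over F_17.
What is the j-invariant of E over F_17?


Delta = -16(4 a^3 + 27 b^2) mod 17 = 11
-1728 * (4 a)^3 = -1728 * (4*6)^3 mod 17 = 1
j = 1 * 11^(-1) mod 17 = 14

j = 14 (mod 17)


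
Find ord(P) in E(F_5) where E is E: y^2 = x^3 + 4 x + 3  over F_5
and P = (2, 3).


Compute successive multiples of P until we hit O:
  1P = (2, 3)
  2P = (2, 2)
  3P = O

ord(P) = 3


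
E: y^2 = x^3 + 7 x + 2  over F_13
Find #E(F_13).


For each x in F_13, count y with y^2 = x^3 + 7 x + 2 mod 13:
  x = 1: RHS = 10, y in [6, 7]  -> 2 point(s)
  x = 4: RHS = 3, y in [4, 9]  -> 2 point(s)
  x = 6: RHS = 0, y in [0]  -> 1 point(s)
  x = 7: RHS = 4, y in [2, 11]  -> 2 point(s)
  x = 9: RHS = 1, y in [1, 12]  -> 2 point(s)
Affine points: 9. Add the point at infinity: total = 10.

#E(F_13) = 10


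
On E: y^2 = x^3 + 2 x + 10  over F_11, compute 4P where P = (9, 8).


k = 4 = 100_2 (binary, LSB first: 001)
Double-and-add from P = (9, 8):
  bit 0 = 0: acc unchanged = O
  bit 1 = 0: acc unchanged = O
  bit 2 = 1: acc = O + (2, 0) = (2, 0)

4P = (2, 0)


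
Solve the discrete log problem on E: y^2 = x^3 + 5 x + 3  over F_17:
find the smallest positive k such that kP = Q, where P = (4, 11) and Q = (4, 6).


Enumerate multiples of P until we hit Q = (4, 6):
  1P = (4, 11)
  2P = (1, 14)
  3P = (13, 15)
  4P = (13, 2)
  5P = (1, 3)
  6P = (4, 6)
Match found at i = 6.

k = 6


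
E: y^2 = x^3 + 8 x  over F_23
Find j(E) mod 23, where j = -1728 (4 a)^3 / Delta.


Delta = -16(4 a^3 + 27 b^2) mod 23 = 7
-1728 * (4 a)^3 = -1728 * (4*8)^3 mod 23 = 21
j = 21 * 7^(-1) mod 23 = 3

j = 3 (mod 23)


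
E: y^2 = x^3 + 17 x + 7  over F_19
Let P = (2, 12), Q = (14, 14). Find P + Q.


P != Q, so use the chord formula.
s = (y2 - y1) / (x2 - x1) = (2) / (12) mod 19 = 16
x3 = s^2 - x1 - x2 mod 19 = 16^2 - 2 - 14 = 12
y3 = s (x1 - x3) - y1 mod 19 = 16 * (2 - 12) - 12 = 18

P + Q = (12, 18)


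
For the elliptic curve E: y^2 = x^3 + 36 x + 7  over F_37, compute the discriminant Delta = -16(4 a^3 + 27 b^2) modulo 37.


4 a^3 + 27 b^2 = 4*36^3 + 27*7^2 = 186624 + 1323 = 187947
Delta = -16 * (187947) = -3007152
Delta mod 37 = 23

Delta = 23 (mod 37)


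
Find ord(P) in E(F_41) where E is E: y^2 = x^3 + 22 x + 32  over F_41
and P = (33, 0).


Compute successive multiples of P until we hit O:
  1P = (33, 0)
  2P = O

ord(P) = 2


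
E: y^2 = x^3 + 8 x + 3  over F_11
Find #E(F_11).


For each x in F_11, count y with y^2 = x^3 + 8 x + 3 mod 11:
  x = 0: RHS = 3, y in [5, 6]  -> 2 point(s)
  x = 1: RHS = 1, y in [1, 10]  -> 2 point(s)
  x = 2: RHS = 5, y in [4, 7]  -> 2 point(s)
  x = 4: RHS = 0, y in [0]  -> 1 point(s)
  x = 5: RHS = 3, y in [5, 6]  -> 2 point(s)
  x = 6: RHS = 3, y in [5, 6]  -> 2 point(s)
  x = 9: RHS = 1, y in [1, 10]  -> 2 point(s)
  x = 10: RHS = 5, y in [4, 7]  -> 2 point(s)
Affine points: 15. Add the point at infinity: total = 16.

#E(F_11) = 16


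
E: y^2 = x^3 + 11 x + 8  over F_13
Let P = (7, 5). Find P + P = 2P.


Doubling: s = (3 x1^2 + a) / (2 y1)
s = (3*7^2 + 11) / (2*5) mod 13 = 8
x3 = s^2 - 2 x1 mod 13 = 8^2 - 2*7 = 11
y3 = s (x1 - x3) - y1 mod 13 = 8 * (7 - 11) - 5 = 2

2P = (11, 2)


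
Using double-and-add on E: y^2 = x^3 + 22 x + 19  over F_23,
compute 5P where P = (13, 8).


k = 5 = 101_2 (binary, LSB first: 101)
Double-and-add from P = (13, 8):
  bit 0 = 1: acc = O + (13, 8) = (13, 8)
  bit 1 = 0: acc unchanged = (13, 8)
  bit 2 = 1: acc = (13, 8) + (9, 16) = (5, 22)

5P = (5, 22)


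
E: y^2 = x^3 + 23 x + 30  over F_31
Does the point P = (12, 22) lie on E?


Check whether y^2 = x^3 + 23 x + 30 (mod 31) for (x, y) = (12, 22).
LHS: y^2 = 22^2 mod 31 = 19
RHS: x^3 + 23 x + 30 = 12^3 + 23*12 + 30 mod 31 = 19
LHS = RHS

Yes, on the curve


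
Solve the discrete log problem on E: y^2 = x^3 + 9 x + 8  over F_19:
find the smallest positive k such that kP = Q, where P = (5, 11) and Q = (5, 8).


Enumerate multiples of P until we hit Q = (5, 8):
  1P = (5, 11)
  2P = (14, 3)
  3P = (9, 1)
  4P = (16, 7)
  5P = (3, 9)
  6P = (12, 1)
  7P = (18, 13)
  8P = (13, 17)
  9P = (17, 18)
  10P = (17, 1)
  11P = (13, 2)
  12P = (18, 6)
  13P = (12, 18)
  14P = (3, 10)
  15P = (16, 12)
  16P = (9, 18)
  17P = (14, 16)
  18P = (5, 8)
Match found at i = 18.

k = 18


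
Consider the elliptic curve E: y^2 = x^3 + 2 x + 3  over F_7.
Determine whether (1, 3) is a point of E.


Check whether y^2 = x^3 + 2 x + 3 (mod 7) for (x, y) = (1, 3).
LHS: y^2 = 3^2 mod 7 = 2
RHS: x^3 + 2 x + 3 = 1^3 + 2*1 + 3 mod 7 = 6
LHS != RHS

No, not on the curve


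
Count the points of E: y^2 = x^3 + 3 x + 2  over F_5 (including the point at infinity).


For each x in F_5, count y with y^2 = x^3 + 3 x + 2 mod 5:
  x = 1: RHS = 1, y in [1, 4]  -> 2 point(s)
  x = 2: RHS = 1, y in [1, 4]  -> 2 point(s)
Affine points: 4. Add the point at infinity: total = 5.

#E(F_5) = 5


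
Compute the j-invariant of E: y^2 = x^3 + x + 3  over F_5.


Delta = -16(4 a^3 + 27 b^2) mod 5 = 3
-1728 * (4 a)^3 = -1728 * (4*1)^3 mod 5 = 3
j = 3 * 3^(-1) mod 5 = 1

j = 1 (mod 5)


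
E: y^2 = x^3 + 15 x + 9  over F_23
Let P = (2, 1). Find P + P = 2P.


Doubling: s = (3 x1^2 + a) / (2 y1)
s = (3*2^2 + 15) / (2*1) mod 23 = 2
x3 = s^2 - 2 x1 mod 23 = 2^2 - 2*2 = 0
y3 = s (x1 - x3) - y1 mod 23 = 2 * (2 - 0) - 1 = 3

2P = (0, 3)


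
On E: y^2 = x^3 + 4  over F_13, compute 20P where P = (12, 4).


k = 20 = 10100_2 (binary, LSB first: 00101)
Double-and-add from P = (12, 4):
  bit 0 = 0: acc unchanged = O
  bit 1 = 0: acc unchanged = O
  bit 2 = 1: acc = O + (10, 4) = (10, 4)
  bit 3 = 0: acc unchanged = (10, 4)
  bit 4 = 1: acc = (10, 4) + (4, 4) = (12, 9)

20P = (12, 9)


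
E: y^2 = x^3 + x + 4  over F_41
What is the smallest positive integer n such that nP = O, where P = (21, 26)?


Compute successive multiples of P until we hit O:
  1P = (21, 26)
  2P = (9, 2)
  3P = (15, 27)
  4P = (13, 0)
  5P = (15, 14)
  6P = (9, 39)
  7P = (21, 15)
  8P = O

ord(P) = 8


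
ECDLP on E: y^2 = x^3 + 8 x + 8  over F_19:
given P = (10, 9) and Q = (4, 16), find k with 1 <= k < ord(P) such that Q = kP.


Enumerate multiples of P until we hit Q = (4, 16):
  1P = (10, 9)
  2P = (15, 11)
  3P = (1, 6)
  4P = (6, 5)
  5P = (4, 16)
Match found at i = 5.

k = 5


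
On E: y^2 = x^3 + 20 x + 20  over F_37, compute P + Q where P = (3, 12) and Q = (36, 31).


P != Q, so use the chord formula.
s = (y2 - y1) / (x2 - x1) = (19) / (33) mod 37 = 23
x3 = s^2 - x1 - x2 mod 37 = 23^2 - 3 - 36 = 9
y3 = s (x1 - x3) - y1 mod 37 = 23 * (3 - 9) - 12 = 35

P + Q = (9, 35)


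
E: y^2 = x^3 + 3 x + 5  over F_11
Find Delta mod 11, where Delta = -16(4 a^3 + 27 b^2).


4 a^3 + 27 b^2 = 4*3^3 + 27*5^2 = 108 + 675 = 783
Delta = -16 * (783) = -12528
Delta mod 11 = 1

Delta = 1 (mod 11)


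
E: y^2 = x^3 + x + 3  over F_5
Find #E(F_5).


For each x in F_5, count y with y^2 = x^3 + 1 x + 3 mod 5:
  x = 1: RHS = 0, y in [0]  -> 1 point(s)
  x = 4: RHS = 1, y in [1, 4]  -> 2 point(s)
Affine points: 3. Add the point at infinity: total = 4.

#E(F_5) = 4


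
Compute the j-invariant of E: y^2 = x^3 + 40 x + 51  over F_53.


Delta = -16(4 a^3 + 27 b^2) mod 53 = 20
-1728 * (4 a)^3 = -1728 * (4*40)^3 mod 53 = 21
j = 21 * 20^(-1) mod 53 = 9

j = 9 (mod 53)


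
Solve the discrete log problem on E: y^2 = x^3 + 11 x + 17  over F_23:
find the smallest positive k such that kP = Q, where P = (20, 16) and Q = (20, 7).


Enumerate multiples of P until we hit Q = (20, 7):
  1P = (20, 16)
  2P = (19, 1)
  3P = (2, 1)
  4P = (10, 0)
  5P = (2, 22)
  6P = (19, 22)
  7P = (20, 7)
Match found at i = 7.

k = 7


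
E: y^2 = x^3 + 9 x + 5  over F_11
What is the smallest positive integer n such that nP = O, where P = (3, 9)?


Compute successive multiples of P until we hit O:
  1P = (3, 9)
  2P = (9, 1)
  3P = (2, 8)
  4P = (7, 9)
  5P = (1, 2)
  6P = (0, 7)
  7P = (6, 0)
  8P = (0, 4)
  ... (continuing to 14P)
  14P = O

ord(P) = 14


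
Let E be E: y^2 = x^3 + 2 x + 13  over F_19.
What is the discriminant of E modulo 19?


4 a^3 + 27 b^2 = 4*2^3 + 27*13^2 = 32 + 4563 = 4595
Delta = -16 * (4595) = -73520
Delta mod 19 = 10

Delta = 10 (mod 19)


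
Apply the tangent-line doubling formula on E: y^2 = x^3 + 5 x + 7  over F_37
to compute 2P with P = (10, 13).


Doubling: s = (3 x1^2 + a) / (2 y1)
s = (3*10^2 + 5) / (2*13) mod 37 = 16
x3 = s^2 - 2 x1 mod 37 = 16^2 - 2*10 = 14
y3 = s (x1 - x3) - y1 mod 37 = 16 * (10 - 14) - 13 = 34

2P = (14, 34)


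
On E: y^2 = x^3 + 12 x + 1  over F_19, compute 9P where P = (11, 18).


k = 9 = 1001_2 (binary, LSB first: 1001)
Double-and-add from P = (11, 18):
  bit 0 = 1: acc = O + (11, 18) = (11, 18)
  bit 1 = 0: acc unchanged = (11, 18)
  bit 2 = 0: acc unchanged = (11, 18)
  bit 3 = 1: acc = (11, 18) + (0, 18) = (8, 1)

9P = (8, 1)


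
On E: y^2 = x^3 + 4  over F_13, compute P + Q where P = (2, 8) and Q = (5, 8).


P != Q, so use the chord formula.
s = (y2 - y1) / (x2 - x1) = (0) / (3) mod 13 = 0
x3 = s^2 - x1 - x2 mod 13 = 0^2 - 2 - 5 = 6
y3 = s (x1 - x3) - y1 mod 13 = 0 * (2 - 6) - 8 = 5

P + Q = (6, 5)


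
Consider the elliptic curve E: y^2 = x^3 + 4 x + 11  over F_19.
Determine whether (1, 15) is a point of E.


Check whether y^2 = x^3 + 4 x + 11 (mod 19) for (x, y) = (1, 15).
LHS: y^2 = 15^2 mod 19 = 16
RHS: x^3 + 4 x + 11 = 1^3 + 4*1 + 11 mod 19 = 16
LHS = RHS

Yes, on the curve


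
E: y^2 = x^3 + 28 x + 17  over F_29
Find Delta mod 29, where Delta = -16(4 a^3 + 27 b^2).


4 a^3 + 27 b^2 = 4*28^3 + 27*17^2 = 87808 + 7803 = 95611
Delta = -16 * (95611) = -1529776
Delta mod 29 = 3

Delta = 3 (mod 29)


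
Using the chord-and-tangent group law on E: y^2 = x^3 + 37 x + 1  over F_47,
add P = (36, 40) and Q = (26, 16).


P != Q, so use the chord formula.
s = (y2 - y1) / (x2 - x1) = (23) / (37) mod 47 = 40
x3 = s^2 - x1 - x2 mod 47 = 40^2 - 36 - 26 = 34
y3 = s (x1 - x3) - y1 mod 47 = 40 * (36 - 34) - 40 = 40

P + Q = (34, 40)


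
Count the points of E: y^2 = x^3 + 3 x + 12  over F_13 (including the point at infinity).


For each x in F_13, count y with y^2 = x^3 + 3 x + 12 mod 13:
  x = 0: RHS = 12, y in [5, 8]  -> 2 point(s)
  x = 1: RHS = 3, y in [4, 9]  -> 2 point(s)
  x = 2: RHS = 0, y in [0]  -> 1 point(s)
  x = 3: RHS = 9, y in [3, 10]  -> 2 point(s)
  x = 4: RHS = 10, y in [6, 7]  -> 2 point(s)
  x = 5: RHS = 9, y in [3, 10]  -> 2 point(s)
  x = 6: RHS = 12, y in [5, 8]  -> 2 point(s)
  x = 7: RHS = 12, y in [5, 8]  -> 2 point(s)
  x = 9: RHS = 1, y in [1, 12]  -> 2 point(s)
Affine points: 17. Add the point at infinity: total = 18.

#E(F_13) = 18


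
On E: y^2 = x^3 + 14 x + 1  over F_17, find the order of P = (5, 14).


Compute successive multiples of P until we hit O:
  1P = (5, 14)
  2P = (15, 4)
  3P = (15, 13)
  4P = (5, 3)
  5P = O

ord(P) = 5


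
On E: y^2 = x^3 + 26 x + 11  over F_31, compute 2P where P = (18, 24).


Doubling: s = (3 x1^2 + a) / (2 y1)
s = (3*18^2 + 26) / (2*24) mod 31 = 4
x3 = s^2 - 2 x1 mod 31 = 4^2 - 2*18 = 11
y3 = s (x1 - x3) - y1 mod 31 = 4 * (18 - 11) - 24 = 4

2P = (11, 4)


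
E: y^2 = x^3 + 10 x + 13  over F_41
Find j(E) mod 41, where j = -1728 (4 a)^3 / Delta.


Delta = -16(4 a^3 + 27 b^2) mod 41 = 14
-1728 * (4 a)^3 = -1728 * (4*10)^3 mod 41 = 6
j = 6 * 14^(-1) mod 41 = 18

j = 18 (mod 41)


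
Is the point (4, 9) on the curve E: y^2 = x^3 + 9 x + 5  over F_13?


Check whether y^2 = x^3 + 9 x + 5 (mod 13) for (x, y) = (4, 9).
LHS: y^2 = 9^2 mod 13 = 3
RHS: x^3 + 9 x + 5 = 4^3 + 9*4 + 5 mod 13 = 1
LHS != RHS

No, not on the curve


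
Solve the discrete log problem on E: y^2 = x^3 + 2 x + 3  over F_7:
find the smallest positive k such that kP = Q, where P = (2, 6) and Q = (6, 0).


Enumerate multiples of P until we hit Q = (6, 0):
  1P = (2, 6)
  2P = (3, 1)
  3P = (6, 0)
Match found at i = 3.

k = 3


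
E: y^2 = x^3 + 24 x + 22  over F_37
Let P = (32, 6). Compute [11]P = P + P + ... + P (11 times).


k = 11 = 1011_2 (binary, LSB first: 1101)
Double-and-add from P = (32, 6):
  bit 0 = 1: acc = O + (32, 6) = (32, 6)
  bit 1 = 1: acc = (32, 6) + (11, 10) = (1, 11)
  bit 2 = 0: acc unchanged = (1, 11)
  bit 3 = 1: acc = (1, 11) + (35, 15) = (11, 27)

11P = (11, 27)


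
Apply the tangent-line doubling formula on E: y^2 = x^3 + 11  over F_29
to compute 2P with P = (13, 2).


Doubling: s = (3 x1^2 + a) / (2 y1)
s = (3*13^2 + 0) / (2*2) mod 29 = 18
x3 = s^2 - 2 x1 mod 29 = 18^2 - 2*13 = 8
y3 = s (x1 - x3) - y1 mod 29 = 18 * (13 - 8) - 2 = 1

2P = (8, 1)


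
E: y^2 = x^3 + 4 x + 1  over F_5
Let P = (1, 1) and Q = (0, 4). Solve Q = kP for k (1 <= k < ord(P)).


Enumerate multiples of P until we hit Q = (0, 4):
  1P = (1, 1)
  2P = (4, 1)
  3P = (0, 4)
Match found at i = 3.

k = 3


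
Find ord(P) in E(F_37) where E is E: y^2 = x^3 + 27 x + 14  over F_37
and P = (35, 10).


Compute successive multiples of P until we hit O:
  1P = (35, 10)
  2P = (14, 18)
  3P = (16, 18)
  4P = (20, 9)
  5P = (7, 19)
  6P = (33, 29)
  7P = (13, 3)
  8P = (30, 0)
  ... (continuing to 16P)
  16P = O

ord(P) = 16


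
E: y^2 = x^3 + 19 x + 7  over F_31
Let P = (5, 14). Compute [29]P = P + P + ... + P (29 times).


k = 29 = 11101_2 (binary, LSB first: 10111)
Double-and-add from P = (5, 14):
  bit 0 = 1: acc = O + (5, 14) = (5, 14)
  bit 1 = 0: acc unchanged = (5, 14)
  bit 2 = 1: acc = (5, 14) + (10, 22) = (26, 2)
  bit 3 = 1: acc = (26, 2) + (19, 29) = (11, 11)
  bit 4 = 1: acc = (11, 11) + (13, 23) = (12, 14)

29P = (12, 14)


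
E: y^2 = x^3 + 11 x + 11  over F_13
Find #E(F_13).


For each x in F_13, count y with y^2 = x^3 + 11 x + 11 mod 13:
  x = 1: RHS = 10, y in [6, 7]  -> 2 point(s)
  x = 5: RHS = 9, y in [3, 10]  -> 2 point(s)
  x = 8: RHS = 0, y in [0]  -> 1 point(s)
  x = 10: RHS = 3, y in [4, 9]  -> 2 point(s)
  x = 12: RHS = 12, y in [5, 8]  -> 2 point(s)
Affine points: 9. Add the point at infinity: total = 10.

#E(F_13) = 10


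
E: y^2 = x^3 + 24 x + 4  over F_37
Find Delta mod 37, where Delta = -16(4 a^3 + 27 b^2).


4 a^3 + 27 b^2 = 4*24^3 + 27*4^2 = 55296 + 432 = 55728
Delta = -16 * (55728) = -891648
Delta mod 37 = 15

Delta = 15 (mod 37)


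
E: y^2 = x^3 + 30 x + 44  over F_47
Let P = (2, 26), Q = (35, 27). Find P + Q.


P != Q, so use the chord formula.
s = (y2 - y1) / (x2 - x1) = (1) / (33) mod 47 = 10
x3 = s^2 - x1 - x2 mod 47 = 10^2 - 2 - 35 = 16
y3 = s (x1 - x3) - y1 mod 47 = 10 * (2 - 16) - 26 = 22

P + Q = (16, 22)


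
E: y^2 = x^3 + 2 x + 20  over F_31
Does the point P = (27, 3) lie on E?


Check whether y^2 = x^3 + 2 x + 20 (mod 31) for (x, y) = (27, 3).
LHS: y^2 = 3^2 mod 31 = 9
RHS: x^3 + 2 x + 20 = 27^3 + 2*27 + 20 mod 31 = 10
LHS != RHS

No, not on the curve


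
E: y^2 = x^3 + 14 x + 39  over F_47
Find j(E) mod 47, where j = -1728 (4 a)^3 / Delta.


Delta = -16(4 a^3 + 27 b^2) mod 47 = 11
-1728 * (4 a)^3 = -1728 * (4*14)^3 mod 47 = 29
j = 29 * 11^(-1) mod 47 = 24

j = 24 (mod 47)


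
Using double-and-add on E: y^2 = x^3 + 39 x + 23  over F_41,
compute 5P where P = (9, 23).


k = 5 = 101_2 (binary, LSB first: 101)
Double-and-add from P = (9, 23):
  bit 0 = 1: acc = O + (9, 23) = (9, 23)
  bit 1 = 0: acc unchanged = (9, 23)
  bit 2 = 1: acc = (9, 23) + (11, 15) = (37, 7)

5P = (37, 7)


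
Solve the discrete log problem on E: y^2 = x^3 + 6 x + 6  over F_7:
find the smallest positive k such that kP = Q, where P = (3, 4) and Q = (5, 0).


Enumerate multiples of P until we hit Q = (5, 0):
  1P = (3, 4)
  2P = (5, 0)
Match found at i = 2.

k = 2


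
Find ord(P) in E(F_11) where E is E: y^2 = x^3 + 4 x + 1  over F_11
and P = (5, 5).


Compute successive multiples of P until we hit O:
  1P = (5, 5)
  2P = (5, 6)
  3P = O

ord(P) = 3


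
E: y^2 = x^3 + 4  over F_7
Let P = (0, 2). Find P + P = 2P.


Doubling: s = (3 x1^2 + a) / (2 y1)
s = (3*0^2 + 0) / (2*2) mod 7 = 0
x3 = s^2 - 2 x1 mod 7 = 0^2 - 2*0 = 0
y3 = s (x1 - x3) - y1 mod 7 = 0 * (0 - 0) - 2 = 5

2P = (0, 5)


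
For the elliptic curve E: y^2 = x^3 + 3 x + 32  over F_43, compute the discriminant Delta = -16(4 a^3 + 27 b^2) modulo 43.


4 a^3 + 27 b^2 = 4*3^3 + 27*32^2 = 108 + 27648 = 27756
Delta = -16 * (27756) = -444096
Delta mod 43 = 8

Delta = 8 (mod 43)


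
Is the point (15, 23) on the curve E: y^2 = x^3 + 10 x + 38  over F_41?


Check whether y^2 = x^3 + 10 x + 38 (mod 41) for (x, y) = (15, 23).
LHS: y^2 = 23^2 mod 41 = 37
RHS: x^3 + 10 x + 38 = 15^3 + 10*15 + 38 mod 41 = 37
LHS = RHS

Yes, on the curve


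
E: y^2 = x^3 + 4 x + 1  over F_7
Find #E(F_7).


For each x in F_7, count y with y^2 = x^3 + 4 x + 1 mod 7:
  x = 0: RHS = 1, y in [1, 6]  -> 2 point(s)
  x = 4: RHS = 4, y in [2, 5]  -> 2 point(s)
Affine points: 4. Add the point at infinity: total = 5.

#E(F_7) = 5


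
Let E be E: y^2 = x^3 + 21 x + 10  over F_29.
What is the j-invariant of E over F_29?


Delta = -16(4 a^3 + 27 b^2) mod 29 = 8
-1728 * (4 a)^3 = -1728 * (4*21)^3 mod 29 = 24
j = 24 * 8^(-1) mod 29 = 3

j = 3 (mod 29)


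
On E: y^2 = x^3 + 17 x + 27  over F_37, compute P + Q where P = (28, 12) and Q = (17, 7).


P != Q, so use the chord formula.
s = (y2 - y1) / (x2 - x1) = (32) / (26) mod 37 = 24
x3 = s^2 - x1 - x2 mod 37 = 24^2 - 28 - 17 = 13
y3 = s (x1 - x3) - y1 mod 37 = 24 * (28 - 13) - 12 = 15

P + Q = (13, 15)


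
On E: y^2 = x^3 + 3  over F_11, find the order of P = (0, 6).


Compute successive multiples of P until we hit O:
  1P = (0, 6)
  2P = (0, 5)
  3P = O

ord(P) = 3


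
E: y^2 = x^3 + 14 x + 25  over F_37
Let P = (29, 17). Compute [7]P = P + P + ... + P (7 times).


k = 7 = 111_2 (binary, LSB first: 111)
Double-and-add from P = (29, 17):
  bit 0 = 1: acc = O + (29, 17) = (29, 17)
  bit 1 = 1: acc = (29, 17) + (28, 13) = (33, 4)
  bit 2 = 1: acc = (33, 4) + (11, 17) = (0, 32)

7P = (0, 32)


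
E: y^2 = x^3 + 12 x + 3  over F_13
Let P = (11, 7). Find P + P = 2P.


Doubling: s = (3 x1^2 + a) / (2 y1)
s = (3*11^2 + 12) / (2*7) mod 13 = 11
x3 = s^2 - 2 x1 mod 13 = 11^2 - 2*11 = 8
y3 = s (x1 - x3) - y1 mod 13 = 11 * (11 - 8) - 7 = 0

2P = (8, 0)


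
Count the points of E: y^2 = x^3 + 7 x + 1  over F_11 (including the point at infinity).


For each x in F_11, count y with y^2 = x^3 + 7 x + 1 mod 11:
  x = 0: RHS = 1, y in [1, 10]  -> 2 point(s)
  x = 1: RHS = 9, y in [3, 8]  -> 2 point(s)
  x = 2: RHS = 1, y in [1, 10]  -> 2 point(s)
  x = 3: RHS = 5, y in [4, 7]  -> 2 point(s)
  x = 4: RHS = 5, y in [4, 7]  -> 2 point(s)
  x = 9: RHS = 1, y in [1, 10]  -> 2 point(s)
  x = 10: RHS = 4, y in [2, 9]  -> 2 point(s)
Affine points: 14. Add the point at infinity: total = 15.

#E(F_11) = 15


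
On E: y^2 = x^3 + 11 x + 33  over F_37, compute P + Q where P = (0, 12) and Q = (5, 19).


P != Q, so use the chord formula.
s = (y2 - y1) / (x2 - x1) = (7) / (5) mod 37 = 31
x3 = s^2 - x1 - x2 mod 37 = 31^2 - 0 - 5 = 31
y3 = s (x1 - x3) - y1 mod 37 = 31 * (0 - 31) - 12 = 26

P + Q = (31, 26)


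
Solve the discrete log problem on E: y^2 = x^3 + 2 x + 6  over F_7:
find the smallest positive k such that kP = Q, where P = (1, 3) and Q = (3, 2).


Enumerate multiples of P until we hit Q = (3, 2):
  1P = (1, 3)
  2P = (2, 2)
  3P = (5, 1)
  4P = (3, 5)
  5P = (4, 1)
  6P = (4, 6)
  7P = (3, 2)
Match found at i = 7.

k = 7


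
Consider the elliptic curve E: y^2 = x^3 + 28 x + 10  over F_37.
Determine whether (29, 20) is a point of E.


Check whether y^2 = x^3 + 28 x + 10 (mod 37) for (x, y) = (29, 20).
LHS: y^2 = 20^2 mod 37 = 30
RHS: x^3 + 28 x + 10 = 29^3 + 28*29 + 10 mod 37 = 14
LHS != RHS

No, not on the curve


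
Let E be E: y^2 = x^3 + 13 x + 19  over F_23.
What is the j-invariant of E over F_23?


Delta = -16(4 a^3 + 27 b^2) mod 23 = 2
-1728 * (4 a)^3 = -1728 * (4*13)^3 mod 23 = 19
j = 19 * 2^(-1) mod 23 = 21

j = 21 (mod 23)


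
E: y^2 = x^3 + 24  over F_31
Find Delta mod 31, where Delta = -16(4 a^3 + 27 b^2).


4 a^3 + 27 b^2 = 4*0^3 + 27*24^2 = 0 + 15552 = 15552
Delta = -16 * (15552) = -248832
Delta mod 31 = 5

Delta = 5 (mod 31)


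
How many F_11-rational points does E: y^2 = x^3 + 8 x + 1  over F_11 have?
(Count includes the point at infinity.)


For each x in F_11, count y with y^2 = x^3 + 8 x + 1 mod 11:
  x = 0: RHS = 1, y in [1, 10]  -> 2 point(s)
  x = 2: RHS = 3, y in [5, 6]  -> 2 point(s)
  x = 4: RHS = 9, y in [3, 8]  -> 2 point(s)
  x = 5: RHS = 1, y in [1, 10]  -> 2 point(s)
  x = 6: RHS = 1, y in [1, 10]  -> 2 point(s)
  x = 7: RHS = 4, y in [2, 9]  -> 2 point(s)
  x = 8: RHS = 5, y in [4, 7]  -> 2 point(s)
  x = 10: RHS = 3, y in [5, 6]  -> 2 point(s)
Affine points: 16. Add the point at infinity: total = 17.

#E(F_11) = 17


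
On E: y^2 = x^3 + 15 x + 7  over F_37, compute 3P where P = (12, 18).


k = 3 = 11_2 (binary, LSB first: 11)
Double-and-add from P = (12, 18):
  bit 0 = 1: acc = O + (12, 18) = (12, 18)
  bit 1 = 1: acc = (12, 18) + (22, 12) = (30, 15)

3P = (30, 15)


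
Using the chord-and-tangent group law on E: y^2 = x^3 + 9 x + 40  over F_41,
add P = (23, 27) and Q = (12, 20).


P != Q, so use the chord formula.
s = (y2 - y1) / (x2 - x1) = (34) / (30) mod 41 = 23
x3 = s^2 - x1 - x2 mod 41 = 23^2 - 23 - 12 = 2
y3 = s (x1 - x3) - y1 mod 41 = 23 * (23 - 2) - 27 = 5

P + Q = (2, 5)


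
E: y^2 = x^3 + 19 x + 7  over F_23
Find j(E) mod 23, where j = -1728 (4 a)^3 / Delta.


Delta = -16(4 a^3 + 27 b^2) mod 23 = 17
-1728 * (4 a)^3 = -1728 * (4*19)^3 mod 23 = 6
j = 6 * 17^(-1) mod 23 = 22

j = 22 (mod 23)


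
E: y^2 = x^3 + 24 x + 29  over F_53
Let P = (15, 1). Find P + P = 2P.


Doubling: s = (3 x1^2 + a) / (2 y1)
s = (3*15^2 + 24) / (2*1) mod 53 = 5
x3 = s^2 - 2 x1 mod 53 = 5^2 - 2*15 = 48
y3 = s (x1 - x3) - y1 mod 53 = 5 * (15 - 48) - 1 = 46

2P = (48, 46)


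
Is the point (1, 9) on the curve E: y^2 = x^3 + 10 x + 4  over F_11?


Check whether y^2 = x^3 + 10 x + 4 (mod 11) for (x, y) = (1, 9).
LHS: y^2 = 9^2 mod 11 = 4
RHS: x^3 + 10 x + 4 = 1^3 + 10*1 + 4 mod 11 = 4
LHS = RHS

Yes, on the curve


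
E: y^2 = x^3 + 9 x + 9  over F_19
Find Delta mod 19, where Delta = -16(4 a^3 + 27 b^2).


4 a^3 + 27 b^2 = 4*9^3 + 27*9^2 = 2916 + 2187 = 5103
Delta = -16 * (5103) = -81648
Delta mod 19 = 14

Delta = 14 (mod 19)


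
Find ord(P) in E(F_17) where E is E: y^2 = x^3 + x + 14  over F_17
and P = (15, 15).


Compute successive multiples of P until we hit O:
  1P = (15, 15)
  2P = (5, 12)
  3P = (1, 13)
  4P = (9, 15)
  5P = (10, 2)
  6P = (11, 9)
  7P = (6, 7)
  8P = (14, 1)
  ... (continuing to 17P)
  17P = O

ord(P) = 17


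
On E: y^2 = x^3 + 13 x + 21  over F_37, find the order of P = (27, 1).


Compute successive multiples of P until we hit O:
  1P = (27, 1)
  2P = (9, 4)
  3P = (0, 13)
  4P = (7, 23)
  5P = (29, 16)
  6P = (28, 10)
  7P = (26, 8)
  8P = (33, 4)
  ... (continuing to 37P)
  37P = O

ord(P) = 37


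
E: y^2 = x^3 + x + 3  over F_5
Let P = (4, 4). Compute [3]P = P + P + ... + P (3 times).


k = 3 = 11_2 (binary, LSB first: 11)
Double-and-add from P = (4, 4):
  bit 0 = 1: acc = O + (4, 4) = (4, 4)
  bit 1 = 1: acc = (4, 4) + (1, 0) = (4, 1)

3P = (4, 1)


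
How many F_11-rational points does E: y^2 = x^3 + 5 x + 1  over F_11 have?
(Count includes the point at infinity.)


For each x in F_11, count y with y^2 = x^3 + 5 x + 1 mod 11:
  x = 0: RHS = 1, y in [1, 10]  -> 2 point(s)
  x = 6: RHS = 5, y in [4, 7]  -> 2 point(s)
  x = 7: RHS = 5, y in [4, 7]  -> 2 point(s)
  x = 8: RHS = 3, y in [5, 6]  -> 2 point(s)
  x = 9: RHS = 5, y in [4, 7]  -> 2 point(s)
Affine points: 10. Add the point at infinity: total = 11.

#E(F_11) = 11


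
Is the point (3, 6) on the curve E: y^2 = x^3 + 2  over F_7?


Check whether y^2 = x^3 + 0 x + 2 (mod 7) for (x, y) = (3, 6).
LHS: y^2 = 6^2 mod 7 = 1
RHS: x^3 + 0 x + 2 = 3^3 + 0*3 + 2 mod 7 = 1
LHS = RHS

Yes, on the curve


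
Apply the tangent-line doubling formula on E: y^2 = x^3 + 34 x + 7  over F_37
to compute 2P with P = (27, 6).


Doubling: s = (3 x1^2 + a) / (2 y1)
s = (3*27^2 + 34) / (2*6) mod 37 = 34
x3 = s^2 - 2 x1 mod 37 = 34^2 - 2*27 = 29
y3 = s (x1 - x3) - y1 mod 37 = 34 * (27 - 29) - 6 = 0

2P = (29, 0)


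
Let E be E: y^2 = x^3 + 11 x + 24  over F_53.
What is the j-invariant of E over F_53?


Delta = -16(4 a^3 + 27 b^2) mod 53 = 43
-1728 * (4 a)^3 = -1728 * (4*11)^3 mod 53 = 8
j = 8 * 43^(-1) mod 53 = 31

j = 31 (mod 53)


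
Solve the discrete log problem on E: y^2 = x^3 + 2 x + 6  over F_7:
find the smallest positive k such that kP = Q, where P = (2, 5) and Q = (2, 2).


Enumerate multiples of P until we hit Q = (2, 2):
  1P = (2, 5)
  2P = (3, 2)
  3P = (4, 1)
  4P = (5, 1)
  5P = (1, 3)
  6P = (1, 4)
  7P = (5, 6)
  8P = (4, 6)
  9P = (3, 5)
  10P = (2, 2)
Match found at i = 10.

k = 10


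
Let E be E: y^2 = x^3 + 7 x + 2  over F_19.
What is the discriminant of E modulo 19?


4 a^3 + 27 b^2 = 4*7^3 + 27*2^2 = 1372 + 108 = 1480
Delta = -16 * (1480) = -23680
Delta mod 19 = 13

Delta = 13 (mod 19)


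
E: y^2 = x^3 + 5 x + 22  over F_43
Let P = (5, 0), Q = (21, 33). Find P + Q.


P != Q, so use the chord formula.
s = (y2 - y1) / (x2 - x1) = (33) / (16) mod 43 = 37
x3 = s^2 - x1 - x2 mod 43 = 37^2 - 5 - 21 = 10
y3 = s (x1 - x3) - y1 mod 43 = 37 * (5 - 10) - 0 = 30

P + Q = (10, 30)


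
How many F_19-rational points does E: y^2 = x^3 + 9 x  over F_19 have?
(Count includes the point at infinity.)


For each x in F_19, count y with y^2 = x^3 + 9 x + 0 mod 19:
  x = 0: RHS = 0, y in [0]  -> 1 point(s)
  x = 2: RHS = 7, y in [8, 11]  -> 2 point(s)
  x = 3: RHS = 16, y in [4, 15]  -> 2 point(s)
  x = 4: RHS = 5, y in [9, 10]  -> 2 point(s)
  x = 6: RHS = 4, y in [2, 17]  -> 2 point(s)
  x = 7: RHS = 7, y in [8, 11]  -> 2 point(s)
  x = 10: RHS = 7, y in [8, 11]  -> 2 point(s)
  x = 11: RHS = 5, y in [9, 10]  -> 2 point(s)
  x = 14: RHS = 1, y in [1, 18]  -> 2 point(s)
  x = 18: RHS = 9, y in [3, 16]  -> 2 point(s)
Affine points: 19. Add the point at infinity: total = 20.

#E(F_19) = 20


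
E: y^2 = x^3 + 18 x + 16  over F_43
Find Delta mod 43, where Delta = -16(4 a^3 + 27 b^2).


4 a^3 + 27 b^2 = 4*18^3 + 27*16^2 = 23328 + 6912 = 30240
Delta = -16 * (30240) = -483840
Delta mod 43 = 39

Delta = 39 (mod 43)
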